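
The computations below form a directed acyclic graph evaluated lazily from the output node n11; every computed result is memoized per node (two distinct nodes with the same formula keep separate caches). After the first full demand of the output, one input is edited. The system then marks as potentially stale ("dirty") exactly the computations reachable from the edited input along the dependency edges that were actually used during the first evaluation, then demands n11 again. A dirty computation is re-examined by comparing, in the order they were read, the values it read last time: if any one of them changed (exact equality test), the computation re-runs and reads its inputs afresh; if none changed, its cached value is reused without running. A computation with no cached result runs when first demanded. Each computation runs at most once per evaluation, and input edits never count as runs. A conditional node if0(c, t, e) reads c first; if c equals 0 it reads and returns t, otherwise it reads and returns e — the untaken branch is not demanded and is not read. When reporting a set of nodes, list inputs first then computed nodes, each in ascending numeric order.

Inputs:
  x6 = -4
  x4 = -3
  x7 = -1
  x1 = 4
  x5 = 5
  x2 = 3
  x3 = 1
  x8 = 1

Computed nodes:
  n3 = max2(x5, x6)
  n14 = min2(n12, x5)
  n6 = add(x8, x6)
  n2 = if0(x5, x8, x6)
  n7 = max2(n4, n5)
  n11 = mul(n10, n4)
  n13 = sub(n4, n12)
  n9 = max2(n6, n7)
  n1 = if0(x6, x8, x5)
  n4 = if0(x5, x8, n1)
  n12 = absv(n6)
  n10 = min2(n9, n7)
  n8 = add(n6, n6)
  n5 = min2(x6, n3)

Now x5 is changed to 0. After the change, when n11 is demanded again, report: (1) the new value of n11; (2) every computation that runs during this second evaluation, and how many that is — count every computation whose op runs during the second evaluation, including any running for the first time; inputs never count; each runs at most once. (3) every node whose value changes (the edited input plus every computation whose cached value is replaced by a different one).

Demanding n11 again yields 1.
7 computations run: n3, n4, n5, n7, n9, n10, n11.
The nodes whose values change: x5, n3, n4, n7, n9, n10, n11.
Note the branch switch — demand abandons n1, which is never re-examined.

First demand of the output computes:
  n1 = if0(x6=-4 -> else branch x5) = 5
  n3 = max2(5, -4) = 5
  n4 = if0(x5=5 -> else branch n1) = 5
  n5 = min2(-4, 5) = -4
  n6 = add(1, -4) = -3
  n7 = max2(5, -4) = 5
  n9 = max2(-3, 5) = 5
  n10 = min2(5, 5) = 5
  n11 = mul(5, 5) = 25

After the edit, cleaning proceeds:
  n1: stays stale; no demand reaches it after the flip.
  n3: a read changed (x5 5->0) — executes, giving 0.
  n4: a read changed (x5 5->0) — executes, giving 1.
  n5: a read changed (n3 5->0) — executes, giving -4 — identical to its old value.
  n7: a read changed (n4 5->1) — executes, giving 1.
  n9: a read changed (n7 5->1) — executes, giving 1.
  n10: a read changed (n9 5->1; n7 5->1) — executes, giving 1.
  n11: a read changed (n10 5->1; n4 5->1) — executes, giving 1.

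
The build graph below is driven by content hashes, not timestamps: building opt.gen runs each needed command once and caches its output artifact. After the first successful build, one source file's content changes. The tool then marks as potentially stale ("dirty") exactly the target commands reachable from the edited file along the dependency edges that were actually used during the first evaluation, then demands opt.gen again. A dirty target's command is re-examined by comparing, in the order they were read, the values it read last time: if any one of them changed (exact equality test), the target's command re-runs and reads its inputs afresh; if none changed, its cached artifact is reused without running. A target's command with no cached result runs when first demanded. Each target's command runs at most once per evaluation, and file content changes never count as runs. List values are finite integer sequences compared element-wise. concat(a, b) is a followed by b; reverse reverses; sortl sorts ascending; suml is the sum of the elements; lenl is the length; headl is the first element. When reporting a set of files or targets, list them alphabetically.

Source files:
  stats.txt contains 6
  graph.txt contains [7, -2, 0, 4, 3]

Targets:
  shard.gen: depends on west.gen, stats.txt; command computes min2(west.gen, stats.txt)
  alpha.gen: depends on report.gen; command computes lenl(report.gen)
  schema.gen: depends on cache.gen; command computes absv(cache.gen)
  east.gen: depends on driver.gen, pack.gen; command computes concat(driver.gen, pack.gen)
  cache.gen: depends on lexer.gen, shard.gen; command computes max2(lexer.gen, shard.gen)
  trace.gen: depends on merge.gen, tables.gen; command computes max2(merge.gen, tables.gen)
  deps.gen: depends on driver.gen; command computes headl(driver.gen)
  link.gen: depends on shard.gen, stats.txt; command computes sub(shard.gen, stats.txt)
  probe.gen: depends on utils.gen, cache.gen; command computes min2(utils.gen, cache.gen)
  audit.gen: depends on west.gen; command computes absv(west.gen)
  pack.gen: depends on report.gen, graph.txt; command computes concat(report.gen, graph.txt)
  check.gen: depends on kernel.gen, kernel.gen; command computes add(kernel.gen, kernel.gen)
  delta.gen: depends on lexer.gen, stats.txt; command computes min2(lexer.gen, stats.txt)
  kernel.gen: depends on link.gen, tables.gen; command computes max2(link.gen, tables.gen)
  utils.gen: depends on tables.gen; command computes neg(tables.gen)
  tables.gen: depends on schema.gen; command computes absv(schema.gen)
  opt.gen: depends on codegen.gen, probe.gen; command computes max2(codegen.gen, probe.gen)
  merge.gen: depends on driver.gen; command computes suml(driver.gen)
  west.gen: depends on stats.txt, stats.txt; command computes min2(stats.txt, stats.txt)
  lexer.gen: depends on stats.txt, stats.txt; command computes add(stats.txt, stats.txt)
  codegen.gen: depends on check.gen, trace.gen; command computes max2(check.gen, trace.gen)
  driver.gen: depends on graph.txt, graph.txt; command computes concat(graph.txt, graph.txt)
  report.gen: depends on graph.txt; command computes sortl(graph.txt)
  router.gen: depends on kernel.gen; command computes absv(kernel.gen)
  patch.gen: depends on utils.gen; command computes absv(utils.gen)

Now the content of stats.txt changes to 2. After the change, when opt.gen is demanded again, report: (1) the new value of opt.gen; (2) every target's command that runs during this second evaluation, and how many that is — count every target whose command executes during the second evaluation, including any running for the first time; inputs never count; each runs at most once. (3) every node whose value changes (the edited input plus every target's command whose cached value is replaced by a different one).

opt.gen now evaluates to 24.
Run set: cache.gen, check.gen, codegen.gen, kernel.gen, lexer.gen, link.gen, opt.gen, probe.gen, schema.gen, shard.gen, tables.gen, trace.gen, utils.gen, west.gen (14 run).
Changed values: cache.gen, check.gen, kernel.gen, lexer.gen, probe.gen, schema.gen, shard.gen, stats.txt, tables.gen, utils.gen, west.gen.

Initial pass — values computed on the first demand:
  driver.gen = concat([7, -2, 0, 4, 3], [7, -2, 0, 4, 3]) = [7, -2, 0, 4, 3, 7, -2, 0, 4, 3]
  lexer.gen = add(6, 6) = 12
  merge.gen = suml([7, -2, 0, 4, 3, 7, -2, 0, 4, 3]) = 24
  west.gen = min2(6, 6) = 6
  shard.gen = min2(6, 6) = 6
  cache.gen = max2(12, 6) = 12
  link.gen = sub(6, 6) = 0
  schema.gen = absv(12) = 12
  tables.gen = absv(12) = 12
  kernel.gen = max2(0, 12) = 12
  check.gen = add(12, 12) = 24
  trace.gen = max2(24, 12) = 24
  codegen.gen = max2(24, 24) = 24
  utils.gen = neg(12) = -12
  probe.gen = min2(-12, 12) = -12
  opt.gen = max2(24, -12) = 24

Second demand — change propagation:
  lexer.gen: re-runs because stats.txt 6->2; stats.txt 6->2; new result 4.
  west.gen: re-runs because stats.txt 6->2; stats.txt 6->2; new result 2.
  shard.gen: re-runs because west.gen 6->2; stats.txt 6->2; new result 2.
  cache.gen: re-runs because lexer.gen 12->4; shard.gen 6->2; new result 4.
  link.gen: re-runs because shard.gen 6->2; stats.txt 6->2; new result 0 (unchanged).
  schema.gen: re-runs because cache.gen 12->4; new result 4.
  tables.gen: re-runs because schema.gen 12->4; new result 4.
  kernel.gen: re-runs because tables.gen 12->4; new result 4.
  check.gen: re-runs because kernel.gen 12->4; kernel.gen 12->4; new result 8.
  trace.gen: re-runs because tables.gen 12->4; new result 24 (unchanged).
  codegen.gen: re-runs because check.gen 24->8; new result 24 (unchanged).
  utils.gen: re-runs because tables.gen 12->4; new result -4.
  probe.gen: re-runs because utils.gen -12->-4; cache.gen 12->4; new result -4.
  opt.gen: re-runs because probe.gen -12->-4; new result 24 (unchanged).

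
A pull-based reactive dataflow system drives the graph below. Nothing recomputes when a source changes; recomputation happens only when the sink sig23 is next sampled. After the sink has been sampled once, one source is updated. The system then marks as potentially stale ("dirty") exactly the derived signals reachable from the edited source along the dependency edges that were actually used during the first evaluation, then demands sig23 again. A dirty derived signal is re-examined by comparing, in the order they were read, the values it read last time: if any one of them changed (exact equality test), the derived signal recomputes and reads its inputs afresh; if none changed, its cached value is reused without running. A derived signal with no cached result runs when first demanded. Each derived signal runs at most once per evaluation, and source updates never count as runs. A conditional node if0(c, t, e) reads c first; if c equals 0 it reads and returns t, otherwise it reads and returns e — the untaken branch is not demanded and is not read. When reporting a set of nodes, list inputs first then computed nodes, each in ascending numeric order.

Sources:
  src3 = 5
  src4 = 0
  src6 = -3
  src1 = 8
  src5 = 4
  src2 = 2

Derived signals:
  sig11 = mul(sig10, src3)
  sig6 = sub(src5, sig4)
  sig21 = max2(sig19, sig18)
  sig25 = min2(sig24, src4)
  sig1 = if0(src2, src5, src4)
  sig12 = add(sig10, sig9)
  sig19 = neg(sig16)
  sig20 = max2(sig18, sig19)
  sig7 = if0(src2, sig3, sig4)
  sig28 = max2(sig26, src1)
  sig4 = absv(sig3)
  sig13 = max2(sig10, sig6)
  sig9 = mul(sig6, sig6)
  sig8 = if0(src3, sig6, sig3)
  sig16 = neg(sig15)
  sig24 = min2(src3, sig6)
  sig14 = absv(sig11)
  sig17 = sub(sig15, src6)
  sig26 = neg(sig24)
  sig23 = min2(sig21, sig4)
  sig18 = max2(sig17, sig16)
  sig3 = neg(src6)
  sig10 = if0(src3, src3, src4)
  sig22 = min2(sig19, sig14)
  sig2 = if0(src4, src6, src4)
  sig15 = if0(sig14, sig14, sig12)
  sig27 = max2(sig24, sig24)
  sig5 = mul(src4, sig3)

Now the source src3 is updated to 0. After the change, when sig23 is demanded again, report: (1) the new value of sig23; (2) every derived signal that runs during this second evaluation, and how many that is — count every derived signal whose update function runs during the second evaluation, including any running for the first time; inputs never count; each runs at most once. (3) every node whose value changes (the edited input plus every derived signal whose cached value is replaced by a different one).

New value of sig23: 3.
Derived signals that run: sig10, sig11 — 2 in total.
Values that change: src3.
Key observation: the cutoff stops propagation at sig14 — its inputs' values are unchanged, so it reuses its cache.

First evaluation (everything demanded from the output):
  sig3 = neg(-3) = 3
  sig4 = absv(3) = 3
  sig10 = if0(src3=5 -> else branch src4) = 0
  sig11 = mul(0, 5) = 0
  sig14 = absv(0) = 0
  sig15 = if0(sig14=0 -> then branch sig14) = 0
  sig16 = neg(0) = 0
  sig17 = sub(0, -3) = 3
  sig18 = max2(3, 0) = 3
  sig19 = neg(0) = 0
  sig21 = max2(0, 3) = 3
  sig23 = min2(3, 3) = 3

Propagation after the edit:
  sig10: runs — src3 5->0; result 0 (same value as before).
  sig11: runs — src3 5->0; result 0 (same value as before).
  sig14: checked — values it read are unchanged (sig11 unchanged); reused cached 0 without running.
  sig15: checked — values it read are unchanged (sig14 unchanged, sig14 unchanged); reused cached 0 without running.
  sig16: checked — values it read are unchanged (sig15 unchanged); reused cached 0 without running.
  sig17: checked — values it read are unchanged (sig15 unchanged, src6 unchanged); reused cached 3 without running.
  sig18: checked — values it read are unchanged (sig17 unchanged, sig16 unchanged); reused cached 3 without running.
  sig19: checked — values it read are unchanged (sig16 unchanged); reused cached 0 without running.
  sig21: checked — values it read are unchanged (sig19 unchanged, sig18 unchanged); reused cached 3 without running.
  sig23: checked — values it read are unchanged (sig21 unchanged, sig4 unchanged); reused cached 3 without running.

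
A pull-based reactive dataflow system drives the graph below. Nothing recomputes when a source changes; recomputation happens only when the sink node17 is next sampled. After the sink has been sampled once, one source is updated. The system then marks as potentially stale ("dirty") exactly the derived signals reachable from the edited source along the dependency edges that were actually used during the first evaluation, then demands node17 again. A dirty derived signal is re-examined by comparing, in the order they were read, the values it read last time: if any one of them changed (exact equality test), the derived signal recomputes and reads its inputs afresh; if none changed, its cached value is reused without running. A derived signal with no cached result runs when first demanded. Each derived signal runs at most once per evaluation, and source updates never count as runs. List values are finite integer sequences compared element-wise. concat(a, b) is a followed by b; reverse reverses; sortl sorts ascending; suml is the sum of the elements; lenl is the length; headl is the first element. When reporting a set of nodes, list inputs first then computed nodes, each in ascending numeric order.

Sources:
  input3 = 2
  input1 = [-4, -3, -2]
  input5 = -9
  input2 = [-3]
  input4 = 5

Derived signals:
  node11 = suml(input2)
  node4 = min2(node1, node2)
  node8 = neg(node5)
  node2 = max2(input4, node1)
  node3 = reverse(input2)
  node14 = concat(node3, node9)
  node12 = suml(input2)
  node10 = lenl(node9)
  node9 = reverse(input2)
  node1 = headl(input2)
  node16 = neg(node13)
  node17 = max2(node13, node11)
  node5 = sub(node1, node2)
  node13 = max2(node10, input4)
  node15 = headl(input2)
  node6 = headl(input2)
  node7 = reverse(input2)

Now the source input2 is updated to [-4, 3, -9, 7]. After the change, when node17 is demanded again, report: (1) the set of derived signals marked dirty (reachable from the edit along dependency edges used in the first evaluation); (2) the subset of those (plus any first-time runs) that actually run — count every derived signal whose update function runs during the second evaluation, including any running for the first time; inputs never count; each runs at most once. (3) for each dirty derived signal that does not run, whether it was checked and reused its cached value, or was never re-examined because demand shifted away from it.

Marked dirty: node9, node10, node11, node13, node17.
Derived signals that run: node9, node10, node11, node13 — 4 in total.
Checked but reused from cache: node17.
Key observation: the cutoff stops propagation at node17 — its inputs' values are unchanged, so it reuses its cache.

First evaluation (everything demanded from the output):
  node9 = reverse([-3]) = [-3]
  node10 = lenl([-3]) = 1
  node11 = suml([-3]) = -3
  node13 = max2(1, 5) = 5
  node17 = max2(5, -3) = 5

Propagation after the edit:
  node9: runs — input2 [-3]->[-4, 3, -9, 7]; result [7, -9, 3, -4].
  node10: runs — node9 [-3]->[7, -9, 3, -4]; result 4.
  node11: runs — input2 [-3]->[-4, 3, -9, 7]; result -3 (same value as before).
  node13: runs — node10 1->4; result 5 (same value as before).
  node17: checked — values it read are unchanged (node13 unchanged, node11 unchanged); reused cached 5 without running.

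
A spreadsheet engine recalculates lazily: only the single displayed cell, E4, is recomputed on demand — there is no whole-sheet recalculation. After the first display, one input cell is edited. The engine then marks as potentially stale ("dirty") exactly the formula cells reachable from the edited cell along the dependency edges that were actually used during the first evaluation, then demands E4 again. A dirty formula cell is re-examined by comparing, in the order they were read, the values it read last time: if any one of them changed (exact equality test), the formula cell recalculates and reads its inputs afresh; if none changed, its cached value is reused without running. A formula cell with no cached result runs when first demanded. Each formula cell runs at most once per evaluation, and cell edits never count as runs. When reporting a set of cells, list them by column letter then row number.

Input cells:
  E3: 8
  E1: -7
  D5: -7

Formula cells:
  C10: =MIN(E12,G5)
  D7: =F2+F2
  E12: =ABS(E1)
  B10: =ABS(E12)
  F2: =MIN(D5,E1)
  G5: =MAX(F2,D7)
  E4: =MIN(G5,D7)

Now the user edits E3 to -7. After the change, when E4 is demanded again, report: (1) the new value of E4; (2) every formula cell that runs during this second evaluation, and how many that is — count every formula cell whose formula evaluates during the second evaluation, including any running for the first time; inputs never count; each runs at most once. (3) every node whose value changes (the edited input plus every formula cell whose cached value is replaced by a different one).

New value of E4: -14.
Formula cells that run: none — 0 in total.
Values that change: E3.
Key observation: E3 is never demanded by the output, so the edit triggers no recomputation at all.

First evaluation (everything demanded from the output):
  F2 = MIN(-7, -7) = -7
  D7 = -7 + -7 = -14
  G5 = MAX(-7, -14) = -7
  E4 = MIN(-7, -14) = -14

Propagation after the edit:
  E3 feeds no computation that the output demands — nothing is marked dirty and nothing runs.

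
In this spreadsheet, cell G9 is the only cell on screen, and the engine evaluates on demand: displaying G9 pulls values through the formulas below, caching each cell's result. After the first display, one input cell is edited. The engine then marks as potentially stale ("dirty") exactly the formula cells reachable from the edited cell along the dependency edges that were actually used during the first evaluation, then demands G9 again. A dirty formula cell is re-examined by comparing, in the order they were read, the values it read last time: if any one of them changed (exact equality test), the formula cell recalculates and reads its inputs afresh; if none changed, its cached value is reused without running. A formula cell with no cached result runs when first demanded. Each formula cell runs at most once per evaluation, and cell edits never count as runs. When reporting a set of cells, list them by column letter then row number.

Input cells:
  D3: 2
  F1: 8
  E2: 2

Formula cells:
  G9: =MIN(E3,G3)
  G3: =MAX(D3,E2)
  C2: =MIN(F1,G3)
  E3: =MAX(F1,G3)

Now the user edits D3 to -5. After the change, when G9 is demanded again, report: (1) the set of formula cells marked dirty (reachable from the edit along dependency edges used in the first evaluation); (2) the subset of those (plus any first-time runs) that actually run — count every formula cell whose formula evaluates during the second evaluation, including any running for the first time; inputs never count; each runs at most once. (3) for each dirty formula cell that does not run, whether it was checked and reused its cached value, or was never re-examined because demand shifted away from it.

Dirty set: E3, G3, G9.
Run set: G3 (1 run).
Re-examined without running (cache reused): E3, G9.
The important point: G3 recomputes to an identical value, and the output ends up unchanged.

Initial pass — values computed on the first demand:
  G3 = MAX(2, 2) = 2
  E3 = MAX(8, 2) = 8
  G9 = MIN(8, 2) = 2

Second demand — change propagation:
  G3: re-runs because D3 2->-5; new result 2 (unchanged).
  E3: re-examined; everything it read last time is the same (F1 unchanged, G3 unchanged) — cache 8 kept, no run.
  G9: re-examined; everything it read last time is the same (E3 unchanged, G3 unchanged) — cache 2 kept, no run.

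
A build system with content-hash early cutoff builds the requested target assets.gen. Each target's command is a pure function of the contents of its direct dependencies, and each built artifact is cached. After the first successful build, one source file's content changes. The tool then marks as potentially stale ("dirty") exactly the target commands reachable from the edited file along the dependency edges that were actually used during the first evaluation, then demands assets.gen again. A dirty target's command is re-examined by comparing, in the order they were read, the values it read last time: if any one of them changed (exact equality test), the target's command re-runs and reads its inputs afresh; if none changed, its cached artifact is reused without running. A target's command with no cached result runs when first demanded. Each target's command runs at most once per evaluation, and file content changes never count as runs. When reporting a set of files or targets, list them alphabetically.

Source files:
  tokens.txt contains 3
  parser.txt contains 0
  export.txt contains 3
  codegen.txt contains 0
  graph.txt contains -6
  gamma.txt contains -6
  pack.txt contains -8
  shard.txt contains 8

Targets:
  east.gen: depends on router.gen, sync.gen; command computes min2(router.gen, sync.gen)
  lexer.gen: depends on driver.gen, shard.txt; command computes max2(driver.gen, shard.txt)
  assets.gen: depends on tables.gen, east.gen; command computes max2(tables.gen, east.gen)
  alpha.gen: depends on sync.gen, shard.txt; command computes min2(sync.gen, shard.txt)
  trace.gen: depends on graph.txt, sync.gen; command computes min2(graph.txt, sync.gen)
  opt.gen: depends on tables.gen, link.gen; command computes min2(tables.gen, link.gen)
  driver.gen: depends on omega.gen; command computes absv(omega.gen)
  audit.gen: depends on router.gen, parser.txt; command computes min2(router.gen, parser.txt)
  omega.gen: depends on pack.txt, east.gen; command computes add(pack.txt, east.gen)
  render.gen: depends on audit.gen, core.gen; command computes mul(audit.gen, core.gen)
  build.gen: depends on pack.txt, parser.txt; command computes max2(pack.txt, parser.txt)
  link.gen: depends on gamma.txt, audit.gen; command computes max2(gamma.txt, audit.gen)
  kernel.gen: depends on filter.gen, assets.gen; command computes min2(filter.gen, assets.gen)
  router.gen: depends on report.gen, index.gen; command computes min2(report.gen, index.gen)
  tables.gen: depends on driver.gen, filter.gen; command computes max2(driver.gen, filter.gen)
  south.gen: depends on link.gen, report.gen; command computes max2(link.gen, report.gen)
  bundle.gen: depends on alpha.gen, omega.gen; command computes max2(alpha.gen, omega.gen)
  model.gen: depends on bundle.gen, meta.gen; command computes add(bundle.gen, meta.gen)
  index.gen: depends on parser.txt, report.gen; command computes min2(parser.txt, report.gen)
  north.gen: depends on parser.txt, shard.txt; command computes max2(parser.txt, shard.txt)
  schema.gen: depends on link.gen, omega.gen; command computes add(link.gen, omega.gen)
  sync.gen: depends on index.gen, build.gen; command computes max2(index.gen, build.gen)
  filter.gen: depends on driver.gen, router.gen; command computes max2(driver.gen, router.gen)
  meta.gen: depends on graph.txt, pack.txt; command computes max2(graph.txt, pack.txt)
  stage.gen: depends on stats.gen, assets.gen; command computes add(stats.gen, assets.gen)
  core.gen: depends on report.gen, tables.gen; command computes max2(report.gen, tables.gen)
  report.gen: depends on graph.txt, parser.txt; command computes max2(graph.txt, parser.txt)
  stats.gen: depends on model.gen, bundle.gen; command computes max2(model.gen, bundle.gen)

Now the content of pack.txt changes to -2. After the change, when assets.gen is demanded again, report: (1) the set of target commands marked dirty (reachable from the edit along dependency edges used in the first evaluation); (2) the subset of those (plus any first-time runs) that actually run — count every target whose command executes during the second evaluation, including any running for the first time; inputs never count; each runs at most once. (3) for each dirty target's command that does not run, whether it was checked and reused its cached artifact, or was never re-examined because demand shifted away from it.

Marked dirty: assets.gen, build.gen, driver.gen, east.gen, filter.gen, omega.gen, sync.gen, tables.gen.
Target commands that run: assets.gen, build.gen, driver.gen, filter.gen, omega.gen, tables.gen — 6 in total.
Checked but reused from cache: east.gen, sync.gen.
Key observation: the cutoff stops propagation at sync.gen — its inputs' values are unchanged, so it reuses its cache.

First evaluation (everything demanded from the output):
  build.gen = max2(-8, 0) = 0
  report.gen = max2(-6, 0) = 0
  index.gen = min2(0, 0) = 0
  router.gen = min2(0, 0) = 0
  sync.gen = max2(0, 0) = 0
  east.gen = min2(0, 0) = 0
  omega.gen = add(-8, 0) = -8
  driver.gen = absv(-8) = 8
  filter.gen = max2(8, 0) = 8
  tables.gen = max2(8, 8) = 8
  assets.gen = max2(8, 0) = 8

Propagation after the edit:
  build.gen: runs — pack.txt -8->-2; result 0 (same value as before).
  sync.gen: checked — values it read are unchanged (index.gen unchanged, build.gen unchanged); reused cached 0 without running.
  east.gen: checked — values it read are unchanged (router.gen unchanged, sync.gen unchanged); reused cached 0 without running.
  omega.gen: runs — pack.txt -8->-2; result -2.
  driver.gen: runs — omega.gen -8->-2; result 2.
  filter.gen: runs — driver.gen 8->2; result 2.
  tables.gen: runs — driver.gen 8->2; filter.gen 8->2; result 2.
  assets.gen: runs — tables.gen 8->2; result 2.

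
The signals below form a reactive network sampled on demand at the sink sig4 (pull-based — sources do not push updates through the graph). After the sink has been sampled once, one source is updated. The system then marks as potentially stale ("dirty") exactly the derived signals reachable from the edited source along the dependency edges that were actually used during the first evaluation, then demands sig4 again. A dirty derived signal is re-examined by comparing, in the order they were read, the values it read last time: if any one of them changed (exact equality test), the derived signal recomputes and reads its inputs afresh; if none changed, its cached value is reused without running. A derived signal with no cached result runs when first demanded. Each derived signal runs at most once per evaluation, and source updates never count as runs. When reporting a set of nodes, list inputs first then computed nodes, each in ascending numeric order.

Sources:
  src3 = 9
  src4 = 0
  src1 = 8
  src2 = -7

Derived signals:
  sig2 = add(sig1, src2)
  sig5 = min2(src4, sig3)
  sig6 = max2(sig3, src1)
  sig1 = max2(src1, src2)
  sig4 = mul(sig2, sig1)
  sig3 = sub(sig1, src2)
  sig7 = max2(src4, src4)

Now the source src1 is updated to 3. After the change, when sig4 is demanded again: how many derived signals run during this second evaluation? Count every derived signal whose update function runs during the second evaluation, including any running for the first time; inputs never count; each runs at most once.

Initial pass — values computed on the first demand:
  sig1 = max2(8, -7) = 8
  sig2 = add(8, -7) = 1
  sig4 = mul(1, 8) = 8

Second demand — change propagation:
  sig1: re-runs because src1 8->3; new result 3.
  sig2: re-runs because sig1 8->3; new result -4.
  sig4: re-runs because sig2 1->-4; sig1 8->3; new result -12.

Run set: sig1, sig2, sig4 (3 run).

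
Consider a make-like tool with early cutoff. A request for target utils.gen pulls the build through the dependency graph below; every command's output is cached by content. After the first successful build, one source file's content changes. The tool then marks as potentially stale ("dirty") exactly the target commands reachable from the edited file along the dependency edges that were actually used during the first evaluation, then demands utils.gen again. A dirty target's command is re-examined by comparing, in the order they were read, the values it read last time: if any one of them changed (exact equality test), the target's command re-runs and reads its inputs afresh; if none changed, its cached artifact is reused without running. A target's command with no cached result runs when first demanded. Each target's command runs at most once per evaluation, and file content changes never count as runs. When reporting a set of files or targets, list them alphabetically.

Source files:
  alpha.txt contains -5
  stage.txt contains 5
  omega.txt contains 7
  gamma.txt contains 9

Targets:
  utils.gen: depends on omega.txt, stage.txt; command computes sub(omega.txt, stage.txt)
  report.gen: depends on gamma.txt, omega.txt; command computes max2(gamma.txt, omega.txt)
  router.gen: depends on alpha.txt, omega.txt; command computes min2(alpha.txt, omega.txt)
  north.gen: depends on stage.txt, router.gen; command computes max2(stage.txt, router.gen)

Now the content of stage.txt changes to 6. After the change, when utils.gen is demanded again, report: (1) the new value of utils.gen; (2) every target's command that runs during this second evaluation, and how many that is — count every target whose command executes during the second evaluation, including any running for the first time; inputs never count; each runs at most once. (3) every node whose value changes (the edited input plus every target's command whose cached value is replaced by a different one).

Demanding utils.gen again yields 1.
1 target commands run: utils.gen.
The nodes whose values change: stage.txt, utils.gen.

First demand of the output computes:
  utils.gen = sub(7, 5) = 2

After the edit, cleaning proceeds:
  utils.gen: a read changed (stage.txt 5->6) — executes, giving 1.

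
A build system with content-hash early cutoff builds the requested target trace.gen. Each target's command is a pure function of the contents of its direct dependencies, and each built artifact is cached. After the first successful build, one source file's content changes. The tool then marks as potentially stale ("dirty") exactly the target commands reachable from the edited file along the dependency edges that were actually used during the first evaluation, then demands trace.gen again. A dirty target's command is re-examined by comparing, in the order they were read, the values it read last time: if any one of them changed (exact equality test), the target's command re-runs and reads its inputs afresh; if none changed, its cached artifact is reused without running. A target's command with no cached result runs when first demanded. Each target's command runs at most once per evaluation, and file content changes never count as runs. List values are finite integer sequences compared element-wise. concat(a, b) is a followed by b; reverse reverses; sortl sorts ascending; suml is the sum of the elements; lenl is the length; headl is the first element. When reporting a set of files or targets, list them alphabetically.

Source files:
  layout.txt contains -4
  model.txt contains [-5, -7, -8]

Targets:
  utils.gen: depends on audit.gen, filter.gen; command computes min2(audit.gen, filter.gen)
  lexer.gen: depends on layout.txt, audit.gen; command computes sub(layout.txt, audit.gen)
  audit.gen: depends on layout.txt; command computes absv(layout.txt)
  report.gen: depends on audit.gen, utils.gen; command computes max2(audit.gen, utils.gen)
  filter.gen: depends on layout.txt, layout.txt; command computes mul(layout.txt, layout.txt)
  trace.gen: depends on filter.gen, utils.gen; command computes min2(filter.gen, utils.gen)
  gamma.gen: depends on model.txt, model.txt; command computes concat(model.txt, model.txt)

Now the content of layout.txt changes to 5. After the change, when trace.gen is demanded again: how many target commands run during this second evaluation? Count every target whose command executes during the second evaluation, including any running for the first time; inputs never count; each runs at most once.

Target commands that run: audit.gen, filter.gen, trace.gen, utils.gen — 4 in total.

First evaluation (everything demanded from the output):
  audit.gen = absv(-4) = 4
  filter.gen = mul(-4, -4) = 16
  utils.gen = min2(4, 16) = 4
  trace.gen = min2(16, 4) = 4

Propagation after the edit:
  audit.gen: runs — layout.txt -4->5; result 5.
  filter.gen: runs — layout.txt -4->5; layout.txt -4->5; result 25.
  utils.gen: runs — audit.gen 4->5; filter.gen 16->25; result 5.
  trace.gen: runs — filter.gen 16->25; utils.gen 4->5; result 5.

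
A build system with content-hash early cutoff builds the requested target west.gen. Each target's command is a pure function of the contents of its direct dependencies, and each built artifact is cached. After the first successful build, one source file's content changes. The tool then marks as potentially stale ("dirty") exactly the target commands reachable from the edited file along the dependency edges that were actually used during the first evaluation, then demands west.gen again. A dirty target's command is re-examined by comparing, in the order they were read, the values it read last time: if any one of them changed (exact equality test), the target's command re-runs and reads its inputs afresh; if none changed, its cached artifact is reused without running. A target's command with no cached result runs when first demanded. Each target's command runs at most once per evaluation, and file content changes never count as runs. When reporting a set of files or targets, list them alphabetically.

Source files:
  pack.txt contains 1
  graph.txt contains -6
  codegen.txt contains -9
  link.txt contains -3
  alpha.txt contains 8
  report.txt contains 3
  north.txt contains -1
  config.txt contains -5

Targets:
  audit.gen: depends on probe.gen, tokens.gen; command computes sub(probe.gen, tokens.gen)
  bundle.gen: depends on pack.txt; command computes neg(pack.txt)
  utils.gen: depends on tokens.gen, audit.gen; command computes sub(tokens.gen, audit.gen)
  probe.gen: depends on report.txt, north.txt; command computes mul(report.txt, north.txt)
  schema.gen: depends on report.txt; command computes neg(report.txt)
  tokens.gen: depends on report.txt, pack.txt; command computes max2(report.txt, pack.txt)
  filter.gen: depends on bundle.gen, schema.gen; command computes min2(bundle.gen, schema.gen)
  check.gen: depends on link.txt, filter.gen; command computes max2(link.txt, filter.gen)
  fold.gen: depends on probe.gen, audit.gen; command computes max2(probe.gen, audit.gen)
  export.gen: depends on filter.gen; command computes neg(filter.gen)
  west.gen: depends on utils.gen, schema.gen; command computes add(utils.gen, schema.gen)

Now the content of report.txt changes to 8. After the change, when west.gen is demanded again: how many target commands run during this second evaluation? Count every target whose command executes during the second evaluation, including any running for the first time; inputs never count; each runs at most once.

Target commands that run: audit.gen, probe.gen, schema.gen, tokens.gen, utils.gen, west.gen — 6 in total.

First evaluation (everything demanded from the output):
  probe.gen = mul(3, -1) = -3
  schema.gen = neg(3) = -3
  tokens.gen = max2(3, 1) = 3
  audit.gen = sub(-3, 3) = -6
  utils.gen = sub(3, -6) = 9
  west.gen = add(9, -3) = 6

Propagation after the edit:
  probe.gen: runs — report.txt 3->8; result -8.
  schema.gen: runs — report.txt 3->8; result -8.
  tokens.gen: runs — report.txt 3->8; result 8.
  audit.gen: runs — probe.gen -3->-8; tokens.gen 3->8; result -16.
  utils.gen: runs — tokens.gen 3->8; audit.gen -6->-16; result 24.
  west.gen: runs — utils.gen 9->24; schema.gen -3->-8; result 16.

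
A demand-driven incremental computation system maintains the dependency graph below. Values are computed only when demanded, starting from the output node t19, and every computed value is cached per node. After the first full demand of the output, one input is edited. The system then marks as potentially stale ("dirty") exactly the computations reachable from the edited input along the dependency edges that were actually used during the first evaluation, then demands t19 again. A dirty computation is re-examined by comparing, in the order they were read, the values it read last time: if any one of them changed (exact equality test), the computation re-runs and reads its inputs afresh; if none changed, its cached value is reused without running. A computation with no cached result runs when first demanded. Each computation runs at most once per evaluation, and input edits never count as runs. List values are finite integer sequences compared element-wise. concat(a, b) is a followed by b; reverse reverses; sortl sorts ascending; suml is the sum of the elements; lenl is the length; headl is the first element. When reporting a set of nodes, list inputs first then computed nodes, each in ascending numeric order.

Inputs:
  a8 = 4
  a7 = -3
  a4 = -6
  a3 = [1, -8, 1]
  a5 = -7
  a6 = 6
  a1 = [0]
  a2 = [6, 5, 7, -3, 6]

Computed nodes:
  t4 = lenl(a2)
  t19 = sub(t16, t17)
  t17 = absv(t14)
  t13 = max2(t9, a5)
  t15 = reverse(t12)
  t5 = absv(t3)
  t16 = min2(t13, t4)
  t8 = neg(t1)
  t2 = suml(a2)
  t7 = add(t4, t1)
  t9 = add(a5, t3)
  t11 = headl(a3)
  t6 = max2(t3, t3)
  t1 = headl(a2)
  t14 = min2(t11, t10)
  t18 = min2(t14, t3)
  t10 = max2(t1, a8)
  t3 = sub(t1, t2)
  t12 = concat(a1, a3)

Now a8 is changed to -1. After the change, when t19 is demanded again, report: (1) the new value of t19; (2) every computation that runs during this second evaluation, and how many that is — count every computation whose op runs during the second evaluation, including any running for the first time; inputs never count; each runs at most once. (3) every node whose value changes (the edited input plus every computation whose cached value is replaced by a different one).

New value of t19: -8.
Computations that run: t10 — 1 in total.
Values that change: a8.
Key observation: the change is absorbed at t10 — it re-runs but produces the same value, and the output's value is unchanged.

First evaluation (everything demanded from the output):
  t1 = headl([6, 5, 7, -3, 6]) = 6
  t2 = suml([6, 5, 7, -3, 6]) = 21
  t3 = sub(6, 21) = -15
  t4 = lenl([6, 5, 7, -3, 6]) = 5
  t9 = add(-7, -15) = -22
  t10 = max2(6, 4) = 6
  t11 = headl([1, -8, 1]) = 1
  t13 = max2(-22, -7) = -7
  t14 = min2(1, 6) = 1
  t16 = min2(-7, 5) = -7
  t17 = absv(1) = 1
  t19 = sub(-7, 1) = -8

Propagation after the edit:
  t10: runs — a8 4->-1; result 6 (same value as before).
  t14: checked — values it read are unchanged (t11 unchanged, t10 unchanged); reused cached 1 without running.
  t17: checked — values it read are unchanged (t14 unchanged); reused cached 1 without running.
  t19: checked — values it read are unchanged (t16 unchanged, t17 unchanged); reused cached -8 without running.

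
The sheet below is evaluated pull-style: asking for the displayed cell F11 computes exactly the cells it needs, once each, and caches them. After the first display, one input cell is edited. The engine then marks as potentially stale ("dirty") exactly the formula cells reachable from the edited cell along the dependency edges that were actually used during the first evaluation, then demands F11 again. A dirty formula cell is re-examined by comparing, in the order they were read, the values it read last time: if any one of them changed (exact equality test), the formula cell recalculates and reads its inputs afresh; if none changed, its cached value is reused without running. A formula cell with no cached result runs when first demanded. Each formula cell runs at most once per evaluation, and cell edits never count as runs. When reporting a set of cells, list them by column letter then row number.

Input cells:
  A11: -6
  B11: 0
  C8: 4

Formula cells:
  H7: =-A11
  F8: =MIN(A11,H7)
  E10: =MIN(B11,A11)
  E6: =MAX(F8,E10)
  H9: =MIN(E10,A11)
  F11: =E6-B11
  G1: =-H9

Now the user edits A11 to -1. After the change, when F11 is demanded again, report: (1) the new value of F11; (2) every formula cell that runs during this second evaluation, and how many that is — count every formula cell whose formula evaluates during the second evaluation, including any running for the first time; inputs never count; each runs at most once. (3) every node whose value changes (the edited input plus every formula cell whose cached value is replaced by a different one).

Demanding F11 again yields -1.
5 formula cells run: E6, E10, F8, F11, H7.
The nodes whose values change: A11, E6, E10, F8, F11, H7.

First demand of the output computes:
  E10 = MIN(0, -6) = -6
  H7 = -(-6) = 6
  F8 = MIN(-6, 6) = -6
  E6 = MAX(-6, -6) = -6
  F11 = -6 - 0 = -6

After the edit, cleaning proceeds:
  E10: a read changed (A11 -6->-1) — executes, giving -1.
  H7: a read changed (A11 -6->-1) — executes, giving 1.
  F8: a read changed (A11 -6->-1; H7 6->1) — executes, giving -1.
  E6: a read changed (F8 -6->-1; E10 -6->-1) — executes, giving -1.
  F11: a read changed (E6 -6->-1) — executes, giving -1.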